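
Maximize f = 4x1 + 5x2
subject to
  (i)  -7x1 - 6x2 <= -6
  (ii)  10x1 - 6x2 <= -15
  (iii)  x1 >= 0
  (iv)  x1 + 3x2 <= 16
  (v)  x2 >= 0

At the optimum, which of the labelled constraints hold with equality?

(ii) and (iv)

Vertices and f = 4x1 + 5x2:
  (0, 5/2) → f = 25/2
  (17/12, 175/36) → f = 1079/36
  (0, 16/3) → f = 80/3

The maximum is at (17/12, 175/36). Substituting into each constraint, equality holds for (ii) and (iv); the remaining constraints have slack.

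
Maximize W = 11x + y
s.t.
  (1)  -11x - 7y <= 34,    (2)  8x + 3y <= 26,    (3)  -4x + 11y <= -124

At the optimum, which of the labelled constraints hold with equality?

Extreme points and W = 11x + y:
  (284/23, -558/23) → W = 2566/23
  (494/149, -1500/149) → W = 3934/149
  (329/50, -222/25) → W = 127/2

The maximum is at (284/23, -558/23). Substituting into each constraint, equality holds for (1) and (2); the remaining constraints have slack.

(1) and (2)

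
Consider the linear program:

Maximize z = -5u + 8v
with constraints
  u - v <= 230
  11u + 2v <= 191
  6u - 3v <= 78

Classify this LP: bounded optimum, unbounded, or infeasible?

unbounded

From the feasible point (-204, -434), moving in the direction (-2, 11) keeps every constraint satisfied while z increases without bound.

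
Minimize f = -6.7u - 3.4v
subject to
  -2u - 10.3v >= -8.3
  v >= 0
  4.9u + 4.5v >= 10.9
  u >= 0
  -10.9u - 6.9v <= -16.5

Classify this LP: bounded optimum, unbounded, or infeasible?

Corner points and f = -6.7u - 3.4v:
  (4.15, 0) → f = -27.805
  (7492/4147, 1887/4147) → f = -283061/20735
  (109/49, 0) → f = -7303/490
The feasible region has finitely many vertices and no improving ray; the minimum is -27.805 at (4.15, 0).

bounded optimum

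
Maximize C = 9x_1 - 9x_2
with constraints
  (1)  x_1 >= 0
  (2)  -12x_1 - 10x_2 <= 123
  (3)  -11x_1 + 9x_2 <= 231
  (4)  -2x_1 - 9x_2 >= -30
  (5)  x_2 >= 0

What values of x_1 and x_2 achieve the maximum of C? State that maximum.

x_1 = 15, x_2 = 0, maximum C = 135

Extreme points and C = 9x_1 - 9x_2:
  (0, 10/3) → C = -30
  (0, 0) → C = 0
  (15, 0) → C = 135

The optimum lies where -2x_1 - 9x_2 = -30 and x_2 = 0.
Solving simultaneously gives x_1 = 15, x_2 = 0.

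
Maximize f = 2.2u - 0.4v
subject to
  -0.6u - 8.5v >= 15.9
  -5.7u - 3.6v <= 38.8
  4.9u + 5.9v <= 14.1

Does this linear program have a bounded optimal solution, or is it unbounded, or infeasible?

From the feasible point (-27256/4629, -2245/1543), moving in the direction (3.6, -5.7) keeps every constraint satisfied while f increases without bound.

unbounded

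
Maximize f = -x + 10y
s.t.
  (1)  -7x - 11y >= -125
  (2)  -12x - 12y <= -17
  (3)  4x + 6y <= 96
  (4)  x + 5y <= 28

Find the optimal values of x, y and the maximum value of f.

Vertices and f = -x + 10y:
  (153, -86) → f = -1013
  (317/24, 71/24) → f = 131/8
  (-251/48, 319/48) → f = 1147/16
The feasible region is unbounded (it extends along (1, -1), (3, -2)), but f strictly decreases along every unbounded feasible direction, so there is no improving ray and the maximum is attained at a vertex.

x = -251/48, y = 319/48, maximum f = 1147/16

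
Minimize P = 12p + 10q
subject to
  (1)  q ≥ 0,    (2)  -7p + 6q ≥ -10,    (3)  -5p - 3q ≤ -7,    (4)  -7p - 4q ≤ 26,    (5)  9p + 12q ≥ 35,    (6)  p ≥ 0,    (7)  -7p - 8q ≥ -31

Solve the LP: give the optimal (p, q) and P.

Vertices and P = 12p + 10q:
  (55/23, 155/138) → P = 2755/69
  (19/7, 3/2) → P = 333/7
  (0, 35/12) → P = 175/6
  (0, 31/8) → P = 155/4

p = 0, q = 35/12, minimum P = 175/6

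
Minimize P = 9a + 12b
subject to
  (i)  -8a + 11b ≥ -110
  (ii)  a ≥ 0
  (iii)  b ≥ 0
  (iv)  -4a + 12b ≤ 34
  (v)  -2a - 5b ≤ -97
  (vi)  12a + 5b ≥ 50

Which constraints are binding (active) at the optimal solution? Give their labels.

Extreme points and P = 9a + 12b:
  (847/26, 178/13) → P = 915/2
  (1617/62, 278/31) → P = 21225/62
  (497/22, 114/11) → P = 7209/22

The minimum is at (497/22, 114/11). Substituting into each constraint, equality holds for (iv) and (v); the remaining constraints have slack.

(iv) and (v)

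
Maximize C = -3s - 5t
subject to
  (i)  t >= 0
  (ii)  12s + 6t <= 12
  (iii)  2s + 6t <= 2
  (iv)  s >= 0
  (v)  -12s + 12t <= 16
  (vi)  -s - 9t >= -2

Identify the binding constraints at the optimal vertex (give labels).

Feasible corners and C = -3s - 5t:
  (1, 0) → C = -3
  (0, 0) → C = 0
  (1/2, 1/6) → C = -7/3
  (0, 2/9) → C = -10/9

The maximum is at (0, 0). Substituting into each constraint, equality holds for (i) and (iv); the remaining constraints have slack.

(i) and (iv)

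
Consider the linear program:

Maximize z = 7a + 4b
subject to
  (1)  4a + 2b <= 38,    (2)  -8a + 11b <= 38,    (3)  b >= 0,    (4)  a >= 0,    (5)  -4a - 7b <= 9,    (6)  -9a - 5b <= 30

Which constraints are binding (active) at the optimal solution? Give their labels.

(1) and (2)

Corner points and z = 7a + 4b:
  (57/10, 38/5) → z = 703/10
  (19/2, 0) → z = 133/2
  (0, 38/11) → z = 152/11
  (0, 0) → z = 0

The maximum is at (57/10, 38/5). Substituting into each constraint, equality holds for (1) and (2); the remaining constraints have slack.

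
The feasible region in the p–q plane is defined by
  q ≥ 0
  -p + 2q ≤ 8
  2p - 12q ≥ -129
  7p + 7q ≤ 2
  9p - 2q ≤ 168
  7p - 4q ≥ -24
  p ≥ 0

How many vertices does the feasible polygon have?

3

Pairwise boundary intersections that survive every other constraint:
  (2/7, 0)
  (0, 0)
  (0, 2/7)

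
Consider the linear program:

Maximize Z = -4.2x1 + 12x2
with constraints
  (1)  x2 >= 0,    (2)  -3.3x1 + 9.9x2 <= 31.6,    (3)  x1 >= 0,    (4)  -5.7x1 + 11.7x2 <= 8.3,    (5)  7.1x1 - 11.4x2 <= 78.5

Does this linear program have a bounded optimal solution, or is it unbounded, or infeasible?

Extreme points and Z = -4.2x1 + 12x2:
  (0, 0) → Z = 0
  (785/71, 0) → Z = -3297/71
  (355/22, 1697/198) → Z = 2315/66
  (37913/1089, 48341/3267) → Z = 170647/5445
  (0, 83/117) → Z = 332/39
The feasible region has finitely many vertices and no improving ray; the maximum is 2315/66 at (355/22, 1697/198).

bounded optimum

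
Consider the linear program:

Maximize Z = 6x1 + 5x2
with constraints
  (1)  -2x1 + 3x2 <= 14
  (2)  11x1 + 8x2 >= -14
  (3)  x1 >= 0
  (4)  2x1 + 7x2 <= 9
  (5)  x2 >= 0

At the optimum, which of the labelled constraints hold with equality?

(4) and (5)

Corner points and Z = 6x1 + 5x2:
  (0, 9/7) → Z = 45/7
  (0, 0) → Z = 0
  (9/2, 0) → Z = 27

The maximum is at (9/2, 0). Substituting into each constraint, equality holds for (4) and (5); the remaining constraints have slack.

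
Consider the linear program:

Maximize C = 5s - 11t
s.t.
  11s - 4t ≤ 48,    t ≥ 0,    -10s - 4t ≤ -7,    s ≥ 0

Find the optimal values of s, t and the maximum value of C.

s = 48/11, t = 0, maximum C = 240/11

The feasible region is unbounded (it extends along (0, 1), (4, 11)), but C strictly decreases along every unbounded feasible direction, so there is no improving ray and the maximum is attained at a vertex.

At the optimal vertex, 11s - 4t = 48 and t = 0.
Solving simultaneously gives s = 48/11, t = 0.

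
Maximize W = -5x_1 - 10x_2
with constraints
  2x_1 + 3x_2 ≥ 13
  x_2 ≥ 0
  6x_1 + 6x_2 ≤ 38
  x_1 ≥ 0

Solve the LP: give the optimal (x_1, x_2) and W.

Corner points and W = -5x_1 - 10x_2:
  (6, 1/3) → W = -100/3
  (0, 13/3) → W = -130/3
  (0, 19/3) → W = -190/3

x_1 = 6, x_2 = 1/3, maximum W = -100/3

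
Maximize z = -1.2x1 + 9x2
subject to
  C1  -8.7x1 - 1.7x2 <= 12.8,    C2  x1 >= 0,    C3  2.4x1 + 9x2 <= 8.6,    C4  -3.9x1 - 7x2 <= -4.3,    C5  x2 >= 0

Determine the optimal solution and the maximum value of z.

x1 = 0, x2 = 43/45, maximum z = 43/5

Feasible corners and z = -1.2x1 + 9x2:
  (0, 43/45) → z = 43/5
  (0, 43/70) → z = 387/70
  (43/12, 0) → z = -43/10
  (43/39, 0) → z = -86/65

At the optimal vertex, x1 = 0 and 2.4x1 + 9x2 = 8.6.
Solving simultaneously gives x1 = 0, x2 = 43/45.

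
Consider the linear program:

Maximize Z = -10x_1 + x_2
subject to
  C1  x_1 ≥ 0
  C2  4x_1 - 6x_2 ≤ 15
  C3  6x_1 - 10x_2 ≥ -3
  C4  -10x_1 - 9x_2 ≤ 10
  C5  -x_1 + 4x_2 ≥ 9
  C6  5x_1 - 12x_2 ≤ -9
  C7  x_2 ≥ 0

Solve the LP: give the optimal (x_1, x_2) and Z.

Vertices and Z = -10x_1 + x_2:
  (42, 51/2) → Z = -789/2
  (13, 37/6) → Z = -743/6
  (39/7, 51/14) → Z = -729/14
  (9, 9/2) → Z = -171/2

x_1 = 39/7, x_2 = 51/14, maximum Z = -729/14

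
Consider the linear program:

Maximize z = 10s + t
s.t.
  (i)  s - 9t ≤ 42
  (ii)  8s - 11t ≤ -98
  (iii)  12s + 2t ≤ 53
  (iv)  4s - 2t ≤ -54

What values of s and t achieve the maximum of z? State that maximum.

The feasible region is unbounded (it extends along (-9, -1), (-1, 6)), but z strictly decreases along every unbounded feasible direction, so there is no improving ray and the maximum is attained at a vertex.

s = -1/16, t = 215/8, maximum z = 105/4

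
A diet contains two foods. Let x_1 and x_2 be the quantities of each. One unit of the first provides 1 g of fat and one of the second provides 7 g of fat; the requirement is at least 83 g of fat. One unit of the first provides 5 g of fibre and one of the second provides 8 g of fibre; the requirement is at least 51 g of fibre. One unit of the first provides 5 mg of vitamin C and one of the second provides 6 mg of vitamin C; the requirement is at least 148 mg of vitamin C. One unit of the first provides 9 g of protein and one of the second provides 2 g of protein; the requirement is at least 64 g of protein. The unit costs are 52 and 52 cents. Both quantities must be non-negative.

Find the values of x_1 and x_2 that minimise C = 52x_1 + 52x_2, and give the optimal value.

The feasible region is unbounded (it extends along (0, 1), (1, 0)), but C strictly increases along every unbounded feasible direction, so there is no improving ray and the minimum is attained at a vertex.

The optimum lies where 5x_1 + 6x_2 = 148 and 9x_1 + 2x_2 = 64.
Solving simultaneously gives x_1 = 2, x_2 = 23.

x_1 = 2, x_2 = 23, minimum C = 1300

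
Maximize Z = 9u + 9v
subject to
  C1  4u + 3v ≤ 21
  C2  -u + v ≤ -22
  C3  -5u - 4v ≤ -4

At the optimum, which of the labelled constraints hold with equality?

C1 and C2

Extreme points and Z = 9u + 9v:
  (87/7, -67/7) → Z = 180/7
  (72, -89) → Z = -153
  (92/9, -106/9) → Z = -14

The maximum is at (87/7, -67/7). Substituting into each constraint, equality holds for C1 and C2; the remaining constraints have slack.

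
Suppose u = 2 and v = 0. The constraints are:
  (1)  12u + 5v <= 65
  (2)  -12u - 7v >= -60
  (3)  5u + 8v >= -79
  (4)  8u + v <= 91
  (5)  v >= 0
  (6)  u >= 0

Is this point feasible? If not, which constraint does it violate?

feasible

(1): 24 ≤ 65 ✓
(2): -24 ≥ -60 ✓
(3): 10 ≥ -79 ✓
(4): 16 ≤ 91 ✓
(5): 0 ≥ 0 ✓
(6): 2 ≥ 0 ✓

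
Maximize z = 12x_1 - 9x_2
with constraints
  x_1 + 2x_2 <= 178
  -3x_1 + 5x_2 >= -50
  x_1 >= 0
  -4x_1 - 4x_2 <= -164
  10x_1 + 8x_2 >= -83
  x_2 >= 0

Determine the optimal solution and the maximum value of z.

x_1 = 90, x_2 = 44, maximum z = 684

Corner points and z = 12x_1 - 9x_2:
  (90, 44) → z = 684
  (0, 89) → z = -801
  (255/8, 73/8) → z = 2403/8
  (0, 41) → z = -369

The binding constraints are x_1 + 2x_2 = 178 and -3x_1 + 5x_2 = -50.
Solving simultaneously gives x_1 = 90, x_2 = 44.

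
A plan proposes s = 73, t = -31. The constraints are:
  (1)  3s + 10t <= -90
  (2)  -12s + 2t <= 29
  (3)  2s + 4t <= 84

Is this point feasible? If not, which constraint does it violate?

(1): -91 ≤ -90 ✓
(2): -938 ≤ 29 ✓
(3): 22 ≤ 84 ✓

feasible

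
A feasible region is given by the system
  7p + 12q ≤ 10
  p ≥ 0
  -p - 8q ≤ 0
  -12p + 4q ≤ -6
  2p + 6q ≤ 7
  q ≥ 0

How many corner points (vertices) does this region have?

Of the 15 pairwise boundary intersections, those satisfying every inequality are:
  (28/43, 39/86)
  (10/7, 0)
  (1/2, 0)

3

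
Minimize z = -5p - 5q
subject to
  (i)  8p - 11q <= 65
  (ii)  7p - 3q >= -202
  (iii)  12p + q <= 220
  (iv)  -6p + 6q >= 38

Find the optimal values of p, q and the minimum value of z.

p = 458/43, q = 3964/43, minimum z = -22110/43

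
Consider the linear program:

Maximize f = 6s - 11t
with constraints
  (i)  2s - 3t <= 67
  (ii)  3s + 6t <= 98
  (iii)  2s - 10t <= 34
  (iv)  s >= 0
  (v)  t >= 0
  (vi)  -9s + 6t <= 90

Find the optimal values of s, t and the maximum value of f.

Feasible corners and f = 6s - 11t:
  (592/21, 47/21) → f = 3035/21
  (2/3, 16) → f = -172
  (17, 0) → f = 102
  (0, 0) → f = 0
  (0, 15) → f = -165

s = 592/21, t = 47/21, maximum f = 3035/21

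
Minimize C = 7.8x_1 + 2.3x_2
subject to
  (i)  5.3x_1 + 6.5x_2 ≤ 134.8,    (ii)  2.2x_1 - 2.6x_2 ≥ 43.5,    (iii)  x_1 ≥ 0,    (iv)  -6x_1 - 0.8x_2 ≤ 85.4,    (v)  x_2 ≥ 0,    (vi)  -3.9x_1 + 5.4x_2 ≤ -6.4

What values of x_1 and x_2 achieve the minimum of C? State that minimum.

Vertices and C = 7.8x_1 + 2.3x_2:
  (4871/216, 6601/2808) → C = 5091017/28080
  (1348/53, 0) → C = 52572/265
  (435/22, 0) → C = 3393/22

x_1 = 435/22, x_2 = 0, minimum C = 3393/22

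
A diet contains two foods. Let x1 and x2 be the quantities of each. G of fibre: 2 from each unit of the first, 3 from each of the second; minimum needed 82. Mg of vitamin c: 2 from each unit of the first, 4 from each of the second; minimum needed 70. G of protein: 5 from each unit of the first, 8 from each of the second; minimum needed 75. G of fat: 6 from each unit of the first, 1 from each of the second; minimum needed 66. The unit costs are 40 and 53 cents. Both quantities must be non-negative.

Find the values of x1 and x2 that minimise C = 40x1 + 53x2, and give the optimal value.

x1 = 29/4, x2 = 45/2, minimum C = 2965/2

Vertices and C = 40x1 + 53x2:
  (0, 66) → C = 3498
  (41, 0) → C = 1640
  (29/4, 45/2) → C = 2965/2
The feasible region is unbounded (it extends along (0, 1), (1, 0)), but C strictly increases along every unbounded feasible direction, so there is no improving ray and the minimum is attained at a vertex.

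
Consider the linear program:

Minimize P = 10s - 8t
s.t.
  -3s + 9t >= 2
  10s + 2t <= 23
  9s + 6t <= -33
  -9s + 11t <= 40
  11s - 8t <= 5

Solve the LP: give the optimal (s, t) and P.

Corner points and P = 10s - 8t:
  (-103/33, -9/11) → P = -74/3
  (-169/24, -17/8) → P = -641/12
  (-67/17, 7/17) → P = -726/17

s = -169/24, t = -17/8, minimum P = -641/12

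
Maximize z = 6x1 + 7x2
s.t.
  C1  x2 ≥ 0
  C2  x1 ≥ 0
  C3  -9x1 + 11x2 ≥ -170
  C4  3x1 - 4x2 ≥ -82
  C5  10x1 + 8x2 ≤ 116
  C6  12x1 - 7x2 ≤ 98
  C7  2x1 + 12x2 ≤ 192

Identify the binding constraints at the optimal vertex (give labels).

Extreme points and z = 6x1 + 7x2:
  (0, 0) → z = 0
  (49/6, 0) → z = 49
  (0, 29/2) → z = 203/2
  (798/83, 206/83) → z = 6230/83

The maximum is at (0, 29/2). Substituting into each constraint, equality holds for C2 and C5; the remaining constraints have slack.

C2 and C5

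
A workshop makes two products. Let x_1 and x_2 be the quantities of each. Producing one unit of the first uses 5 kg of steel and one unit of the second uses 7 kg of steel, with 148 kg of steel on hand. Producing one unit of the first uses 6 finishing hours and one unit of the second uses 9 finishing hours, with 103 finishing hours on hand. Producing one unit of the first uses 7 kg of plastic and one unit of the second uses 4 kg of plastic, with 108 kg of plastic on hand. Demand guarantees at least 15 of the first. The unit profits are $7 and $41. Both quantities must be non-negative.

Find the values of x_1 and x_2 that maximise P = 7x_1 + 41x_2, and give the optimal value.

Extreme points and P = 7x_1 + 41x_2:
  (108/7, 0) → P = 108
  (15, 0) → P = 105
  (15, 3/4) → P = 543/4

The optimum lies where 7x_1 + 4x_2 = 108 and x_1 = 15.
Solving simultaneously gives x_1 = 15, x_2 = 3/4.

x_1 = 15, x_2 = 3/4, maximum P = 543/4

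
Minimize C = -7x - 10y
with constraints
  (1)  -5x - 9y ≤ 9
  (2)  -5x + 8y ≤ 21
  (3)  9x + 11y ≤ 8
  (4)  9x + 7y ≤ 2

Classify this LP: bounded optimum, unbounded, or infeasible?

Corner points and C = -7x - 10y:
  (-261/85, 12/17) → C = 1227/85
  (81/46, -91/46) → C = 343/46
  (-167/127, 229/127) → C = -1121/127
  (-17/18, 3/2) → C = -151/18
The feasible region has finitely many vertices and no improving ray; the minimum is -1121/127 at (-167/127, 229/127).

bounded optimum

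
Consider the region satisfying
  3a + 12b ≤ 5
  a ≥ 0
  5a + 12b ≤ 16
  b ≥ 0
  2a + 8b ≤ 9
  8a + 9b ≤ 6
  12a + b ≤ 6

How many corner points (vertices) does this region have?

The feasible vertices (each the meet of two boundaries and inside every other half-plane) are:
  (0, 5/12)
  (9/23, 22/69)
  (0, 0)
  (1/2, 0)
  (12/25, 6/25)

5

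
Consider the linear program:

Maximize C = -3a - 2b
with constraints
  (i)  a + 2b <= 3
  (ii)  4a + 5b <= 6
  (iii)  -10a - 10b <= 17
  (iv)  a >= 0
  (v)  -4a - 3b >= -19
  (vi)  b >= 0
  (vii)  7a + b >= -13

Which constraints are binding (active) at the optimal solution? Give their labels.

Corner points and C = -3a - 2b:
  (0, 6/5) → C = -12/5
  (3/2, 0) → C = -9/2
  (0, 0) → C = 0

The maximum is at (0, 0). Substituting into each constraint, equality holds for (iv) and (vi); the remaining constraints have slack.

(iv) and (vi)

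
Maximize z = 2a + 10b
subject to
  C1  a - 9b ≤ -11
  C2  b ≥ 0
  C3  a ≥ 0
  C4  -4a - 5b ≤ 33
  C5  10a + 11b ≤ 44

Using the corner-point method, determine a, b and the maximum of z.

a = 0, b = 4, maximum z = 40

Extreme points and z = 2a + 10b:
  (0, 11/9) → z = 110/9
  (275/101, 154/101) → z = 2090/101
  (0, 4) → z = 40

The optimum lies where a = 0 and 10a + 11b = 44.
Solving simultaneously gives a = 0, b = 4.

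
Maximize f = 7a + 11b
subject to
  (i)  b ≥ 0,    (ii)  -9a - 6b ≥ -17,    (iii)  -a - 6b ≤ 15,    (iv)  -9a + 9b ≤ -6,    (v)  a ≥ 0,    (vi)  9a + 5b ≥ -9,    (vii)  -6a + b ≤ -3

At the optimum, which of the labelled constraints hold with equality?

(ii) and (iv)

Vertices and f = 7a + 11b:
  (17/9, 0) → f = 119/9
  (2/3, 0) → f = 14/3
  (7/5, 11/15) → f = 268/15

The maximum is at (7/5, 11/15). Substituting into each constraint, equality holds for (ii) and (iv); the remaining constraints have slack.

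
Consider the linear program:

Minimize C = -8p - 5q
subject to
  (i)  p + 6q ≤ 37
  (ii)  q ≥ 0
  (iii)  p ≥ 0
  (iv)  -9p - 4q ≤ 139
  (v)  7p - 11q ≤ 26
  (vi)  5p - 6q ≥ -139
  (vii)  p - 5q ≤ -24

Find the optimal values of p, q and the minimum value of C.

Corner points and C = -8p - 5q:
  (0, 37/6) → C = -185/6
  (41/11, 61/11) → C = -633/11
  (0, 24/5) → C = -24

The binding constraints are p + 6q = 37 and p - 5q = -24.
Solving simultaneously gives p = 41/11, q = 61/11.

p = 41/11, q = 61/11, minimum C = -633/11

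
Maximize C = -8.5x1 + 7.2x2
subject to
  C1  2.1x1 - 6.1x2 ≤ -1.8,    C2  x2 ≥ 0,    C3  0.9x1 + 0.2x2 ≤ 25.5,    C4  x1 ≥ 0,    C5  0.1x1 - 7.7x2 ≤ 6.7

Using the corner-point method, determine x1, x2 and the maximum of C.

x1 = 0, x2 = 127.5, maximum C = 918

Vertices and C = -8.5x1 + 7.2x2:
  (5173/197, 1839/197) → C = -307297/1970
  (0, 18/61) → C = 648/305
  (0, 255/2) → C = 918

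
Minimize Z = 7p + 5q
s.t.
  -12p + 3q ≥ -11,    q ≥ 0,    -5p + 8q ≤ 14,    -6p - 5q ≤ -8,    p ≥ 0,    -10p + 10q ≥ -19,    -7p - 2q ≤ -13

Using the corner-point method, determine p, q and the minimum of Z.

Vertices and Z = 7p + 5q:
  (130/81, 223/81) → Z = 25
  (61/45, 79/45) → Z = 274/15
  (38/33, 163/66) → Z = 449/22

p = 61/45, q = 79/45, minimum Z = 274/15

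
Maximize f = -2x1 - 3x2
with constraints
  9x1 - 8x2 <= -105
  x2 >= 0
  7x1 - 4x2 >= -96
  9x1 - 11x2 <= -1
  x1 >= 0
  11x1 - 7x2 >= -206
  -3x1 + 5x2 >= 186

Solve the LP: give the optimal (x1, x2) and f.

x1 = 264/23, x2 = 1014/23, maximum f = -3570/23

Corner points and f = -2x1 - 3x2:
  (321/7, 453/7) → f = -2001/7
  (152/5, 386/5) → f = -1462/5
  (264/23, 1014/23) → f = -3570/23
The feasible region is unbounded (it extends along (7, 11), (8, 9)), but f strictly decreases along every unbounded feasible direction, so there is no improving ray and the maximum is attained at a vertex.

The binding constraints are 7x1 - 4x2 = -96 and -3x1 + 5x2 = 186.
Solving simultaneously gives x1 = 264/23, x2 = 1014/23.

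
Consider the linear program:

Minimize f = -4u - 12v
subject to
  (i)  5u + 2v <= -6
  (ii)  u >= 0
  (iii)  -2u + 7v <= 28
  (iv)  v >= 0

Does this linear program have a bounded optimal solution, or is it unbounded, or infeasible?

infeasible

The boundaries 5u + 2v = -6 and u = 0 meet at (0, -3), but that point violates v ≥ 0. Every candidate vertex is excluded by some other constraint, so the feasible region is empty.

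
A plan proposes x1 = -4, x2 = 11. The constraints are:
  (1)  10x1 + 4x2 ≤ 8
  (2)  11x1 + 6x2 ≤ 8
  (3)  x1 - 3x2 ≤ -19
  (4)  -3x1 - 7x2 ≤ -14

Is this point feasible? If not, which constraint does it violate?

Constraint (2): 11x1 + 6x2 = 22, which is not ≤ 8. All other constraints are satisfied.

not feasible — violates (2)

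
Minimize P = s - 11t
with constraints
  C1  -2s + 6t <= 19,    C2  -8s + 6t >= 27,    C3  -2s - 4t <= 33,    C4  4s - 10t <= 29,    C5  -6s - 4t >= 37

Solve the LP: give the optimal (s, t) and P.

s = -149/22, t = 10/11, minimum P = -369/22

The binding constraints are -2s + 6t = 19 and -6s - 4t = 37.
Solving simultaneously gives s = -149/22, t = 10/11.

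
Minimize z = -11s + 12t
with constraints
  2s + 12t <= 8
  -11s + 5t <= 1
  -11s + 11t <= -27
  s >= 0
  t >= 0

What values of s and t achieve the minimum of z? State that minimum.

Corner points and z = -11s + 12t:
  (206/77, 17/77) → z = -2062/77
  (4, 0) → z = -44
  (27/11, 0) → z = -27

s = 4, t = 0, minimum z = -44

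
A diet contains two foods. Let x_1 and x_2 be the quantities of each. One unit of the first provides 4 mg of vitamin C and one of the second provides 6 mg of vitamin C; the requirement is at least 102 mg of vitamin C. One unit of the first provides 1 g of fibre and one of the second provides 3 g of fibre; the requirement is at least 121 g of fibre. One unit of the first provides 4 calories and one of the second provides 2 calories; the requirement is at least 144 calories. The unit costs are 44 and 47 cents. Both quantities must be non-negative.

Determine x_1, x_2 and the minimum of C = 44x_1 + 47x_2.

x_1 = 19, x_2 = 34, minimum C = 2434

Extreme points and C = 44x_1 + 47x_2:
  (0, 72) → C = 3384
  (121, 0) → C = 5324
  (19, 34) → C = 2434
The feasible region is unbounded (it extends along (0, 1), (1, 0)), but C strictly increases along every unbounded feasible direction, so there is no improving ray and the minimum is attained at a vertex.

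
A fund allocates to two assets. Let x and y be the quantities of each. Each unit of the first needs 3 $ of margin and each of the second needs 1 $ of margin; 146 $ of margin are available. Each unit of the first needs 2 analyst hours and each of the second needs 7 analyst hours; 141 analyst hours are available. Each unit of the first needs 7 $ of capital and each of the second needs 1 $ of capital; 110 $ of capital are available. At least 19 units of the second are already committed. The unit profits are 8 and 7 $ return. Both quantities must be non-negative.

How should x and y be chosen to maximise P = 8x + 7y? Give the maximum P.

x = 4, y = 19, maximum P = 165

Corner points and P = 8x + 7y:
  (0, 141/7) → P = 141
  (0, 19) → P = 133
  (4, 19) → P = 165

The optimum lies where 2x + 7y = 141 and y = 19.
Solving simultaneously gives x = 4, y = 19.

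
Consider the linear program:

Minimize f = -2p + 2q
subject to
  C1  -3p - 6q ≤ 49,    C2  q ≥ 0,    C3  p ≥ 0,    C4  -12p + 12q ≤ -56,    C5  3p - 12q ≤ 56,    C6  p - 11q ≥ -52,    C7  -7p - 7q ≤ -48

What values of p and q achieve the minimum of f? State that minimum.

p = 1240/21, q = 212/21, minimum f = -2056/21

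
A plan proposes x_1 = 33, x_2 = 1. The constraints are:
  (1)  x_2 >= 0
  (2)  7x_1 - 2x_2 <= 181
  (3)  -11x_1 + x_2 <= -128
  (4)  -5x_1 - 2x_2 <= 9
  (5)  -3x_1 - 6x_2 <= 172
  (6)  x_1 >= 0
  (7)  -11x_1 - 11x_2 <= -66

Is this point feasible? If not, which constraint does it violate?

not feasible — violates (2)

Constraint (2): 7x_1 - 2x_2 = 229, which is not ≤ 181. All other constraints are satisfied.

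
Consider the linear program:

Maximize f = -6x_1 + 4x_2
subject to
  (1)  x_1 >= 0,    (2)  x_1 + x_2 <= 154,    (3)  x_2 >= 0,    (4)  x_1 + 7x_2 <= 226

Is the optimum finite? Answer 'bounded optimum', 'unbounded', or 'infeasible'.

Feasible corners and f = -6x_1 + 4x_2:
  (0, 0) → f = 0
  (0, 226/7) → f = 904/7
  (154, 0) → f = -924
  (142, 12) → f = -804
The feasible region has finitely many vertices and no improving ray; the maximum is 904/7 at (0, 226/7).

bounded optimum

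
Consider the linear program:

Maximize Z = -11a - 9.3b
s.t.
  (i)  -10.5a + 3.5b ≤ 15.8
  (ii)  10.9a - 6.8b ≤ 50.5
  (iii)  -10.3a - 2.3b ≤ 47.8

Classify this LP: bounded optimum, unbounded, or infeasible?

bounded optimum

Feasible corners and Z = -11a - 9.3b:
  (-5091/1505, -8479/1505) → Z = 192651/2150
  (-20889/9511, -104117/9511) → Z = 11980671/95110
The feasible region has finitely many vertices and no improving ray; the maximum is 11980671/95110 at (-20889/9511, -104117/9511).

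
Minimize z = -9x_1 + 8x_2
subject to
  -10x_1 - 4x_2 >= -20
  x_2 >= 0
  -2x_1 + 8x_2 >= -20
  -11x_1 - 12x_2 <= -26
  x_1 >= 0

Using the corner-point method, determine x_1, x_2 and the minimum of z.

Vertices and z = -9x_1 + 8x_2:
  (34/19, 10/19) → z = -226/19
  (0, 5) → z = 40
  (0, 13/6) → z = 52/3

x_1 = 34/19, x_2 = 10/19, minimum z = -226/19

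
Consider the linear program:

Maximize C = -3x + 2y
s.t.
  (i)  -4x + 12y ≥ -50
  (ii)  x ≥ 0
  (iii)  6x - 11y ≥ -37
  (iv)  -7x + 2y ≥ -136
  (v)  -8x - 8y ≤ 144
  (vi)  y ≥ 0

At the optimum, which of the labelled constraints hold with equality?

Corner points and C = -3x + 2y:
  (383/19, 97/38) → C = -1052/19
  (25/2, 0) → C = -75/2
  (0, 37/11) → C = 74/11
  (0, 0) → C = 0
  (314/13, 215/13) → C = -512/13

The maximum is at (0, 37/11). Substituting into each constraint, equality holds for (ii) and (iii); the remaining constraints have slack.

(ii) and (iii)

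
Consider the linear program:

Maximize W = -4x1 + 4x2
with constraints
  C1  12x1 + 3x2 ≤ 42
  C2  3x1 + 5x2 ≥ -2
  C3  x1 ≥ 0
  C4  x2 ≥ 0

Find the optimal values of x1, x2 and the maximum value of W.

x1 = 0, x2 = 14, maximum W = 56

Vertices and W = -4x1 + 4x2:
  (0, 14) → W = 56
  (7/2, 0) → W = -14
  (0, 0) → W = 0

The optimum lies where 12x1 + 3x2 = 42 and x1 = 0.
Solving simultaneously gives x1 = 0, x2 = 14.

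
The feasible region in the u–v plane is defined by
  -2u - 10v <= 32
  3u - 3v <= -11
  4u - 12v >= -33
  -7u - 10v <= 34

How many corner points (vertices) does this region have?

3

Of the 6 pairwise boundary intersections, those satisfying every inequality are:
  (-11/8, 55/24)
  (-212/51, -25/51)
  (-369/62, 95/124)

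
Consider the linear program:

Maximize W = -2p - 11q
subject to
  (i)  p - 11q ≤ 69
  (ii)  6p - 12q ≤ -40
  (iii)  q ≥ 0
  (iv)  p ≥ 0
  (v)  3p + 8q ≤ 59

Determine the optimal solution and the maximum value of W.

Vertices and W = -2p - 11q:
  (0, 10/3) → W = -110/3
  (97/21, 79/14) → W = -2995/42
  (0, 59/8) → W = -649/8

p = 0, q = 10/3, maximum W = -110/3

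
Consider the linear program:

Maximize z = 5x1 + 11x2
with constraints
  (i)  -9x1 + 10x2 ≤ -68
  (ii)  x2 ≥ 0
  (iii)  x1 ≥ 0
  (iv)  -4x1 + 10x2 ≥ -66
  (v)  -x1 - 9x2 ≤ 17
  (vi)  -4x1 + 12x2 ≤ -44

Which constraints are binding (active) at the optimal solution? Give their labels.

(iv) and (vi)

Feasible corners and z = 5x1 + 11x2:
  (33/2, 0) → z = 165/2
  (11, 0) → z = 55
  (44, 11) → z = 341

The maximum is at (44, 11). Substituting into each constraint, equality holds for (iv) and (vi); the remaining constraints have slack.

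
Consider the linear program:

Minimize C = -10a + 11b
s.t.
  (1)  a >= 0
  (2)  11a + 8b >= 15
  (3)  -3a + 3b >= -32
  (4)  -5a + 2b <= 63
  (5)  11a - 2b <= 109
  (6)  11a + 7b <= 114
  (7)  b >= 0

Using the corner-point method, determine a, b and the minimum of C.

At the optimal vertex, 11a - 2b = 109 and b = 0.
Solving simultaneously gives a = 109/11, b = 0.

a = 109/11, b = 0, minimum C = -1090/11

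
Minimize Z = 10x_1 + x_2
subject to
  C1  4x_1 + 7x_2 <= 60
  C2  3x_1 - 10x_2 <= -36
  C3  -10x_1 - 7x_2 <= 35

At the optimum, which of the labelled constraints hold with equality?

Extreme points and Z = 10x_1 + x_2:
  (348/61, 324/61) → Z = 3804/61
  (-95/6, 370/21) → Z = -985/7
  (-602/121, 255/121) → Z = -5765/121

The minimum is at (-95/6, 370/21). Substituting into each constraint, equality holds for C1 and C3; the remaining constraints have slack.

C1 and C3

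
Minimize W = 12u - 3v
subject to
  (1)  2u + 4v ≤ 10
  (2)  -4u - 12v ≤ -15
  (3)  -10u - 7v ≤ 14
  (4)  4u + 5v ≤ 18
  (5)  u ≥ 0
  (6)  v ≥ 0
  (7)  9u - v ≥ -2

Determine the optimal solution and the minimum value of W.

u = 1/19, v = 47/19, minimum W = -129/19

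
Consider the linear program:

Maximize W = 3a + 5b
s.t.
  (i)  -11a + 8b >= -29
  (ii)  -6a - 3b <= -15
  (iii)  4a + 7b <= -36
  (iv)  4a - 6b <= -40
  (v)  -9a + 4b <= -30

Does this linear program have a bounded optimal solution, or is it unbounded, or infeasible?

infeasible

The boundaries -11a + 8b = -29 and 4a - 6b = -40 meet at (247/17, 278/17), but that point violates 4a + 7b ≤ -36. Every candidate vertex is excluded by some other constraint, so the feasible region is empty.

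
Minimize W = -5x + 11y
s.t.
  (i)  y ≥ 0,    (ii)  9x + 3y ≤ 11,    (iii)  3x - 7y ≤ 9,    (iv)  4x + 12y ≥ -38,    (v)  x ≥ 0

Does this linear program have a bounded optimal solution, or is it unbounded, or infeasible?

Vertices and W = -5x + 11y:
  (11/9, 0) → W = -55/9
  (0, 0) → W = 0
  (0, 11/3) → W = 121/3
The feasible region has finitely many vertices and no improving ray; the minimum is -55/9 at (11/9, 0).

bounded optimum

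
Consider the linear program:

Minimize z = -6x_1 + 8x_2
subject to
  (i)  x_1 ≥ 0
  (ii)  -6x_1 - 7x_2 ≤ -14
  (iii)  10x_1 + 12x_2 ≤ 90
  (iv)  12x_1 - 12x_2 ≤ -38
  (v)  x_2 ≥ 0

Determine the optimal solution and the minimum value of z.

Extreme points and z = -6x_1 + 8x_2:
  (0, 15/2) → z = 60
  (0, 19/6) → z = 76/3
  (26/11, 365/66) → z = 992/33

The binding constraints are x_1 = 0 and 12x_1 - 12x_2 = -38.
Solving simultaneously gives x_1 = 0, x_2 = 19/6.

x_1 = 0, x_2 = 19/6, minimum z = 76/3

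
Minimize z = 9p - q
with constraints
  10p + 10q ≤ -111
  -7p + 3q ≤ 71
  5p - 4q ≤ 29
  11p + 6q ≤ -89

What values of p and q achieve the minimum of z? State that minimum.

p = -371/13, q = -558/13, minimum z = -2781/13

Feasible corners and z = 9p - q:
  (-1043/100, -67/100) → z = -466/5
  (-112/25, -331/50) → z = -337/10
  (-371/13, -558/13) → z = -2781/13
  (-91/37, -382/37) → z = -437/37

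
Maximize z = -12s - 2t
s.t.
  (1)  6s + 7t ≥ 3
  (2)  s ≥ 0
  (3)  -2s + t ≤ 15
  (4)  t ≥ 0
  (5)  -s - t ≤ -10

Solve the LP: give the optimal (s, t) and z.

Extreme points and z = -12s - 2t:
  (0, 15) → z = -30
  (0, 10) → z = -20
  (10, 0) → z = -120
The feasible region is unbounded (it extends along (1, 2), (1, 0)), but z strictly decreases along every unbounded feasible direction, so there is no improving ray and the maximum is attained at a vertex.

s = 0, t = 10, maximum z = -20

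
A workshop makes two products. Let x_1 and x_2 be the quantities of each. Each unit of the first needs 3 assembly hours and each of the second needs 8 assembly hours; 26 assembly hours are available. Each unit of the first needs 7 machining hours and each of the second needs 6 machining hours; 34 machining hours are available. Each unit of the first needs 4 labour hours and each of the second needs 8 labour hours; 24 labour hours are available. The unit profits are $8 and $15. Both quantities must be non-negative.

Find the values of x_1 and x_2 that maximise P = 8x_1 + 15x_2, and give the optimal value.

Feasible corners and P = 8x_1 + 15x_2:
  (0, 0) → P = 0
  (0, 3) → P = 45
  (34/7, 0) → P = 272/7
  (4, 1) → P = 47

The optimum lies where 7x_1 + 6x_2 = 34 and 4x_1 + 8x_2 = 24.
Solving simultaneously gives x_1 = 4, x_2 = 1.

x_1 = 4, x_2 = 1, maximum P = 47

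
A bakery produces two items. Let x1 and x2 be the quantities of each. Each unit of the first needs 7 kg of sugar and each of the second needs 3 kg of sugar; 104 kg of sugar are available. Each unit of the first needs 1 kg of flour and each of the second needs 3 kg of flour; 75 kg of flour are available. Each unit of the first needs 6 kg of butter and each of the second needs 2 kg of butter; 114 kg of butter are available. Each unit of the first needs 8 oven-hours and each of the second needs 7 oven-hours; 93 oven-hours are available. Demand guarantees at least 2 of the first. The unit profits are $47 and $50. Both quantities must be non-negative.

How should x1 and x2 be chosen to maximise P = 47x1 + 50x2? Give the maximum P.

At the optimal vertex, 8x1 + 7x2 = 93 and x1 = 2.
Solving simultaneously gives x1 = 2, x2 = 11.

x1 = 2, x2 = 11, maximum P = 644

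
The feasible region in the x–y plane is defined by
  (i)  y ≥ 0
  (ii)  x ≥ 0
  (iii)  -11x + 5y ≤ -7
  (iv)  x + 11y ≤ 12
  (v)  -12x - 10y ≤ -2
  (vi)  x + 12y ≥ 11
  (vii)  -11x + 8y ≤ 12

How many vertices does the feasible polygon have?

The feasible vertices (each the meet of two boundaries and inside every other half-plane) are:
  (12, 0)
  (11, 0)
  (137/126, 125/126)
  (139/137, 114/137)

4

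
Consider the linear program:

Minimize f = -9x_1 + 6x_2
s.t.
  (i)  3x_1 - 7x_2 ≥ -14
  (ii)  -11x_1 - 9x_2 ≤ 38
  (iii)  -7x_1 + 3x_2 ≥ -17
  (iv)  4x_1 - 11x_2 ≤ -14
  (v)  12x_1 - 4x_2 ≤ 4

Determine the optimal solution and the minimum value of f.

x_1 = 25/29, x_2 = 46/29, minimum f = 51/29

Vertices and f = -9x_1 + 6x_2:
  (-49/13, 5/13) → f = 471/13
  (7/6, 5/2) → f = 9/2
  (-544/157, 2/157) → f = 4908/157
  (25/29, 46/29) → f = 51/29

The binding constraints are 4x_1 - 11x_2 = -14 and 12x_1 - 4x_2 = 4.
Solving simultaneously gives x_1 = 25/29, x_2 = 46/29.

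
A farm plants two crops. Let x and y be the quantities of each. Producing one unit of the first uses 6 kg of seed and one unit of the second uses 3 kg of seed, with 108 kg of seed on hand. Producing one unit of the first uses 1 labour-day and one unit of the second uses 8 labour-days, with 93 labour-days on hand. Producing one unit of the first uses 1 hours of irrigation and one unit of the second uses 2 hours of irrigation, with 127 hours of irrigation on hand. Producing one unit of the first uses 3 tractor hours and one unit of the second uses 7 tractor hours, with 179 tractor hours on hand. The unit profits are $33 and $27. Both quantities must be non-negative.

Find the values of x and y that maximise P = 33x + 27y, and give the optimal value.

x = 13, y = 10, maximum P = 699

Vertices and P = 33x + 27y:
  (0, 0) → P = 0
  (0, 93/8) → P = 2511/8
  (18, 0) → P = 594
  (13, 10) → P = 699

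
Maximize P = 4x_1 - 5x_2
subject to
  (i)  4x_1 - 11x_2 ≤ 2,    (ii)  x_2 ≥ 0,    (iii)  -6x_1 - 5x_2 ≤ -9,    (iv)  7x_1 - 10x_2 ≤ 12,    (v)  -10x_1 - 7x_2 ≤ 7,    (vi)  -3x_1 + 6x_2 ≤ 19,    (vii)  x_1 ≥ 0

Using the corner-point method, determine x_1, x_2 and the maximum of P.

x_1 = 131/6, x_2 = 169/12, maximum P = 203/12

Vertices and P = 4x_1 - 5x_2:
  (109/86, 12/43) → P = 158/43
  (112/37, 34/37) → P = 278/37
  (0, 9/5) → P = -9
  (131/6, 169/12) → P = 203/12
  (0, 19/6) → P = -95/6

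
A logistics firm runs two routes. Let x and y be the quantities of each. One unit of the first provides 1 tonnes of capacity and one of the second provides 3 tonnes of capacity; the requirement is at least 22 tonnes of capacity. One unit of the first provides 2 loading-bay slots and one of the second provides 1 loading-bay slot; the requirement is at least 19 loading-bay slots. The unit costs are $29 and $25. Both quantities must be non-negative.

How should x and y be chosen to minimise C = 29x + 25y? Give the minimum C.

Extreme points and C = 29x + 25y:
  (0, 19) → C = 475
  (22, 0) → C = 638
  (7, 5) → C = 328
The feasible region is unbounded (it extends along (0, 1), (1, 0)), but C strictly increases along every unbounded feasible direction, so there is no improving ray and the minimum is attained at a vertex.

The optimum lies where x + 3y = 22 and 2x + y = 19.
Solving simultaneously gives x = 7, y = 5.

x = 7, y = 5, minimum C = 328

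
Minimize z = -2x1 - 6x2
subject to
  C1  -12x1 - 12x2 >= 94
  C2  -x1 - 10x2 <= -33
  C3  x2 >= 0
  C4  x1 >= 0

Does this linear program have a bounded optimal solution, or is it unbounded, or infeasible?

infeasible

The boundaries -12x1 - 12x2 = 94 and -x1 - 10x2 = -33 meet at (-334/27, 245/54), but that point violates x1 ≥ 0. Every candidate vertex is excluded by some other constraint, so the feasible region is empty.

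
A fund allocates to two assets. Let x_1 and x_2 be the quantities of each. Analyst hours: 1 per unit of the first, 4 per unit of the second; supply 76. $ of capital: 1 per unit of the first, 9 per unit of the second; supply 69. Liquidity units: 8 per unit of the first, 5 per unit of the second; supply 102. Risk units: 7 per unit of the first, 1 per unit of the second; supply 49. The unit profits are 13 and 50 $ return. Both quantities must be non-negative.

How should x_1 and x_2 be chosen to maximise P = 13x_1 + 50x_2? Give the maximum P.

x_1 = 6, x_2 = 7, maximum P = 428

Corner points and P = 13x_1 + 50x_2:
  (0, 0) → P = 0
  (0, 23/3) → P = 1150/3
  (7, 0) → P = 91
  (6, 7) → P = 428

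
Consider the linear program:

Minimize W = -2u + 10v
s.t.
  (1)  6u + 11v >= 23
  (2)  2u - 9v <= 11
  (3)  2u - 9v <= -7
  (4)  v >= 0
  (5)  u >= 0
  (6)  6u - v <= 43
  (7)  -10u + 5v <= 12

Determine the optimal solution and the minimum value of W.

Corner points and W = -2u + 10v:
  (65/38, 22/19) → W = 155/19
  (0, 23/11) → W = 230/11
  (197/26, 32/13) → W = 123/13
  (0, 12/5) → W = 24
  (227/20, 251/10) → W = 2283/10

The binding constraints are 6u + 11v = 23 and 2u - 9v = -7.
Solving simultaneously gives u = 65/38, v = 22/19.

u = 65/38, v = 22/19, minimum W = 155/19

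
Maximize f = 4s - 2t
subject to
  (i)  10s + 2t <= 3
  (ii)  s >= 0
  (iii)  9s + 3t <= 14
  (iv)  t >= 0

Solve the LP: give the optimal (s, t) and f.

s = 3/10, t = 0, maximum f = 6/5

Vertices and f = 4s - 2t:
  (0, 3/2) → f = -3
  (3/10, 0) → f = 6/5
  (0, 0) → f = 0

The optimum lies where 10s + 2t = 3 and t = 0.
Solving simultaneously gives s = 3/10, t = 0.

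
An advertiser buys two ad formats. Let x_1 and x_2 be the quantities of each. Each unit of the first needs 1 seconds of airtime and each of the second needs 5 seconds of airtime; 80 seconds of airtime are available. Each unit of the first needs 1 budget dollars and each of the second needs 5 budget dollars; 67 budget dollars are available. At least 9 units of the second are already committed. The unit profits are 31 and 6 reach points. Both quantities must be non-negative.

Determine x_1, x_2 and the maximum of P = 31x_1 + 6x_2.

x_1 = 22, x_2 = 9, maximum P = 736

Feasible corners and P = 31x_1 + 6x_2:
  (0, 67/5) → P = 402/5
  (0, 9) → P = 54
  (22, 9) → P = 736

The optimum lies where x_1 + 5x_2 = 67 and x_2 = 9.
Solving simultaneously gives x_1 = 22, x_2 = 9.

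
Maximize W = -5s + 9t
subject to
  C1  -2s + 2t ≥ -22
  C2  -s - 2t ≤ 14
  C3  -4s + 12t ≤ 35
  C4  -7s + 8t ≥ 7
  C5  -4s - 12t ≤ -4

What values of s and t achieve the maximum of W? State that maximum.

Extreme points and W = -5s + 9t:
  (49/13, 217/52) → W = 973/52
  (-31/8, 13/8) → W = 34
  (-13/29, 14/29) → W = 191/29

s = -31/8, t = 13/8, maximum W = 34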